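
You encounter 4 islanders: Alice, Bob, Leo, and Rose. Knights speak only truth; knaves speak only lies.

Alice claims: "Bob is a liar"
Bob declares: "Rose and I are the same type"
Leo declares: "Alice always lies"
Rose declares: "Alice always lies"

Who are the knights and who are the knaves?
Alice is a knave.
Bob is a knight.
Leo is a knight.
Rose is a knight.

Verification:
- Alice (knave) says "Bob is a liar" - this is FALSE (a lie) because Bob is a knight.
- Bob (knight) says "Rose and I are the same type" - this is TRUE because Bob is a knight and Rose is a knight.
- Leo (knight) says "Alice always lies" - this is TRUE because Alice is a knave.
- Rose (knight) says "Alice always lies" - this is TRUE because Alice is a knave.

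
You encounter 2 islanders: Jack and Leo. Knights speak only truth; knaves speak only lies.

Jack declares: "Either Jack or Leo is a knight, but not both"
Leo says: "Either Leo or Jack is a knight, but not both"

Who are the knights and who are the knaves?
Jack is a knave.
Leo is a knave.

Verification:
- Jack (knave) says "Either Jack or Leo is a knight, but not both" - this is FALSE (a lie) because Jack is a knave and Leo is a knave.
- Leo (knave) says "Either Leo or Jack is a knight, but not both" - this is FALSE (a lie) because Leo is a knave and Jack is a knave.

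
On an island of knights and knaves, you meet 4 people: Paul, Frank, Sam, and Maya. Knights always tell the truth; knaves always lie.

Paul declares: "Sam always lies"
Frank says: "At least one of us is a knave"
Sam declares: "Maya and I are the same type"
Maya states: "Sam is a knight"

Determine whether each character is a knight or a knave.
Paul is a knave.
Frank is a knight.
Sam is a knight.
Maya is a knight.

Verification:
- Paul (knave) says "Sam always lies" - this is FALSE (a lie) because Sam is a knight.
- Frank (knight) says "At least one of us is a knave" - this is TRUE because Paul is a knave.
- Sam (knight) says "Maya and I are the same type" - this is TRUE because Sam is a knight and Maya is a knight.
- Maya (knight) says "Sam is a knight" - this is TRUE because Sam is a knight.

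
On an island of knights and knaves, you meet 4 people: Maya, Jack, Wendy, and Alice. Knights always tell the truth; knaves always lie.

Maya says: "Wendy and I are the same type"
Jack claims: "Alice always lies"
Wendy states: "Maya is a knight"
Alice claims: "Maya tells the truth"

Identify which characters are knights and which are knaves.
Maya is a knight.
Jack is a knave.
Wendy is a knight.
Alice is a knight.

Verification:
- Maya (knight) says "Wendy and I are the same type" - this is TRUE because Maya is a knight and Wendy is a knight.
- Jack (knave) says "Alice always lies" - this is FALSE (a lie) because Alice is a knight.
- Wendy (knight) says "Maya is a knight" - this is TRUE because Maya is a knight.
- Alice (knight) says "Maya tells the truth" - this is TRUE because Maya is a knight.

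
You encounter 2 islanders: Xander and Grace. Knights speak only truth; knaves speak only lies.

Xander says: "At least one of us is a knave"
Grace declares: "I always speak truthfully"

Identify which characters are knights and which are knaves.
Xander is a knight.
Grace is a knave.

Verification:
- Xander (knight) says "At least one of us is a knave" - this is TRUE because Grace is a knave.
- Grace (knave) says "I always speak truthfully" - this is FALSE (a lie) because Grace is a knave.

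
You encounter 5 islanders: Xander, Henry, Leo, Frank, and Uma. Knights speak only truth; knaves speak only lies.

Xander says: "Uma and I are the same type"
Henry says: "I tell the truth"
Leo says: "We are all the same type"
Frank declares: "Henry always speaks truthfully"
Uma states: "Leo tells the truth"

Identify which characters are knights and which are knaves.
Xander is a knight.
Henry is a knight.
Leo is a knight.
Frank is a knight.
Uma is a knight.

Verification:
- Xander (knight) says "Uma and I are the same type" - this is TRUE because Xander is a knight and Uma is a knight.
- Henry (knight) says "I tell the truth" - this is TRUE because Henry is a knight.
- Leo (knight) says "We are all the same type" - this is TRUE because Xander, Henry, Leo, Frank, and Uma are knights.
- Frank (knight) says "Henry always speaks truthfully" - this is TRUE because Henry is a knight.
- Uma (knight) says "Leo tells the truth" - this is TRUE because Leo is a knight.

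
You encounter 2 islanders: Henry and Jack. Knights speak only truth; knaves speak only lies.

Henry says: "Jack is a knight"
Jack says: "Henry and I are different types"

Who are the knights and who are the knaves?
Henry is a knave.
Jack is a knave.

Verification:
- Henry (knave) says "Jack is a knight" - this is FALSE (a lie) because Jack is a knave.
- Jack (knave) says "Henry and I are different types" - this is FALSE (a lie) because Jack is a knave and Henry is a knave.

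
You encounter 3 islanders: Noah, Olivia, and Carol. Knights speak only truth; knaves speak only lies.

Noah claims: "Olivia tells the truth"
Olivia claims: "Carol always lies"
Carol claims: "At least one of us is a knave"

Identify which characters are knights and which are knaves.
Noah is a knave.
Olivia is a knave.
Carol is a knight.

Verification:
- Noah (knave) says "Olivia tells the truth" - this is FALSE (a lie) because Olivia is a knave.
- Olivia (knave) says "Carol always lies" - this is FALSE (a lie) because Carol is a knight.
- Carol (knight) says "At least one of us is a knave" - this is TRUE because Noah and Olivia are knaves.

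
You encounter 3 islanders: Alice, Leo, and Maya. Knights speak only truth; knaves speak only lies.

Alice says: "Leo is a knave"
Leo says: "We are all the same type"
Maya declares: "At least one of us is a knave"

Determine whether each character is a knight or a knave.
Alice is a knight.
Leo is a knave.
Maya is a knight.

Verification:
- Alice (knight) says "Leo is a knave" - this is TRUE because Leo is a knave.
- Leo (knave) says "We are all the same type" - this is FALSE (a lie) because Alice and Maya are knights and Leo is a knave.
- Maya (knight) says "At least one of us is a knave" - this is TRUE because Leo is a knave.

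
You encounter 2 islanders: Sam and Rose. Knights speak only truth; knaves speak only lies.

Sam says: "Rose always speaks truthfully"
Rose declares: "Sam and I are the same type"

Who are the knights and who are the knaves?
Sam is a knight.
Rose is a knight.

Verification:
- Sam (knight) says "Rose always speaks truthfully" - this is TRUE because Rose is a knight.
- Rose (knight) says "Sam and I are the same type" - this is TRUE because Rose is a knight and Sam is a knight.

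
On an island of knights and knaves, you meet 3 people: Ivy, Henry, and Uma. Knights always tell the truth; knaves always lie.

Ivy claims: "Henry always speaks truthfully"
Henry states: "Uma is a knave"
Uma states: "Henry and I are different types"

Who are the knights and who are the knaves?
Ivy is a knave.
Henry is a knave.
Uma is a knight.

Verification:
- Ivy (knave) says "Henry always speaks truthfully" - this is FALSE (a lie) because Henry is a knave.
- Henry (knave) says "Uma is a knave" - this is FALSE (a lie) because Uma is a knight.
- Uma (knight) says "Henry and I are different types" - this is TRUE because Uma is a knight and Henry is a knave.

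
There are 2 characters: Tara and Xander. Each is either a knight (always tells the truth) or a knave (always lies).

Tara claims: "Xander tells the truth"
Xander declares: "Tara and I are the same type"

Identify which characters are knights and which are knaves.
Tara is a knight.
Xander is a knight.

Verification:
- Tara (knight) says "Xander tells the truth" - this is TRUE because Xander is a knight.
- Xander (knight) says "Tara and I are the same type" - this is TRUE because Xander is a knight and Tara is a knight.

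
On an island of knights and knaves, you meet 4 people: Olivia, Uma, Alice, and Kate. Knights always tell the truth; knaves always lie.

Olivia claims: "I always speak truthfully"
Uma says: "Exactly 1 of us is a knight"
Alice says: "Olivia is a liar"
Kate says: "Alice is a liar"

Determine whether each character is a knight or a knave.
Olivia is a knight.
Uma is a knave.
Alice is a knave.
Kate is a knight.

Verification:
- Olivia (knight) says "I always speak truthfully" - this is TRUE because Olivia is a knight.
- Uma (knave) says "Exactly 1 of us is a knight" - this is FALSE (a lie) because there are 2 knights.
- Alice (knave) says "Olivia is a liar" - this is FALSE (a lie) because Olivia is a knight.
- Kate (knight) says "Alice is a liar" - this is TRUE because Alice is a knave.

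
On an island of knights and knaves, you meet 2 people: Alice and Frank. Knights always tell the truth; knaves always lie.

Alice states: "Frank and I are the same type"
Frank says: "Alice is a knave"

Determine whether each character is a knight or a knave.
Alice is a knave.
Frank is a knight.

Verification:
- Alice (knave) says "Frank and I are the same type" - this is FALSE (a lie) because Alice is a knave and Frank is a knight.
- Frank (knight) says "Alice is a knave" - this is TRUE because Alice is a knave.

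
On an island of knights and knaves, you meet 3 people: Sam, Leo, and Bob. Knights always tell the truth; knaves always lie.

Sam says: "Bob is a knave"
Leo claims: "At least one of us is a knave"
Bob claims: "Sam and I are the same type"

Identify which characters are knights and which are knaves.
Sam is a knight.
Leo is a knight.
Bob is a knave.

Verification:
- Sam (knight) says "Bob is a knave" - this is TRUE because Bob is a knave.
- Leo (knight) says "At least one of us is a knave" - this is TRUE because Bob is a knave.
- Bob (knave) says "Sam and I are the same type" - this is FALSE (a lie) because Bob is a knave and Sam is a knight.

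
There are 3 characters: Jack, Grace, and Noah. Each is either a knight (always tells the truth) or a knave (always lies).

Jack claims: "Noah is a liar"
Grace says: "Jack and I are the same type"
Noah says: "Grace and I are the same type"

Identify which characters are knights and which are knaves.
Jack is a knight.
Grace is a knight.
Noah is a knave.

Verification:
- Jack (knight) says "Noah is a liar" - this is TRUE because Noah is a knave.
- Grace (knight) says "Jack and I are the same type" - this is TRUE because Grace is a knight and Jack is a knight.
- Noah (knave) says "Grace and I are the same type" - this is FALSE (a lie) because Noah is a knave and Grace is a knight.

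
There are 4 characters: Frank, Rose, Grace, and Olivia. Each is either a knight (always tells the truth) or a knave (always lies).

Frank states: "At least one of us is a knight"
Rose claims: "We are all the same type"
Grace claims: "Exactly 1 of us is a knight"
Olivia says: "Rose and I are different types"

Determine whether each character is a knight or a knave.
Frank is a knight.
Rose is a knave.
Grace is a knave.
Olivia is a knight.

Verification:
- Frank (knight) says "At least one of us is a knight" - this is TRUE because Frank and Olivia are knights.
- Rose (knave) says "We are all the same type" - this is FALSE (a lie) because Frank and Olivia are knights and Rose and Grace are knaves.
- Grace (knave) says "Exactly 1 of us is a knight" - this is FALSE (a lie) because there are 2 knights.
- Olivia (knight) says "Rose and I are different types" - this is TRUE because Olivia is a knight and Rose is a knave.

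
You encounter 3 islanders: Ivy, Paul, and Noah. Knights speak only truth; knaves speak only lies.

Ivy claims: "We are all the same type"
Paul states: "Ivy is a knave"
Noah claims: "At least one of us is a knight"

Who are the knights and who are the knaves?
Ivy is a knave.
Paul is a knight.
Noah is a knight.

Verification:
- Ivy (knave) says "We are all the same type" - this is FALSE (a lie) because Paul and Noah are knights and Ivy is a knave.
- Paul (knight) says "Ivy is a knave" - this is TRUE because Ivy is a knave.
- Noah (knight) says "At least one of us is a knight" - this is TRUE because Paul and Noah are knights.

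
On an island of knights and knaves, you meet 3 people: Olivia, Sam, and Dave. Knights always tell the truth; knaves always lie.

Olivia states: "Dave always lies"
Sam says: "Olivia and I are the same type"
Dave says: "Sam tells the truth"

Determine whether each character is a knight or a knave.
Olivia is a knight.
Sam is a knave.
Dave is a knave.

Verification:
- Olivia (knight) says "Dave always lies" - this is TRUE because Dave is a knave.
- Sam (knave) says "Olivia and I are the same type" - this is FALSE (a lie) because Sam is a knave and Olivia is a knight.
- Dave (knave) says "Sam tells the truth" - this is FALSE (a lie) because Sam is a knave.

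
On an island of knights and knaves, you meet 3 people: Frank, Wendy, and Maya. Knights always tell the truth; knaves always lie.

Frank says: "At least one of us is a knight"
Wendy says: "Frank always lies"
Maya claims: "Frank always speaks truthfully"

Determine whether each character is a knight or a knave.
Frank is a knight.
Wendy is a knave.
Maya is a knight.

Verification:
- Frank (knight) says "At least one of us is a knight" - this is TRUE because Frank and Maya are knights.
- Wendy (knave) says "Frank always lies" - this is FALSE (a lie) because Frank is a knight.
- Maya (knight) says "Frank always speaks truthfully" - this is TRUE because Frank is a knight.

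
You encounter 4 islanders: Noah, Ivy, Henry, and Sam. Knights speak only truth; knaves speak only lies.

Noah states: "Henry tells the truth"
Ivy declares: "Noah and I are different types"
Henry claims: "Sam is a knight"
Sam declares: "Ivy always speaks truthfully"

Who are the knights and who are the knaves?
Noah is a knave.
Ivy is a knave.
Henry is a knave.
Sam is a knave.

Verification:
- Noah (knave) says "Henry tells the truth" - this is FALSE (a lie) because Henry is a knave.
- Ivy (knave) says "Noah and I are different types" - this is FALSE (a lie) because Ivy is a knave and Noah is a knave.
- Henry (knave) says "Sam is a knight" - this is FALSE (a lie) because Sam is a knave.
- Sam (knave) says "Ivy always speaks truthfully" - this is FALSE (a lie) because Ivy is a knave.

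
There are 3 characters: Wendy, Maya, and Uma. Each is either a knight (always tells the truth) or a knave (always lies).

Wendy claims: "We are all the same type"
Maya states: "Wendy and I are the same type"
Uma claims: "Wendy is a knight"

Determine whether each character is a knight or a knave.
Wendy is a knight.
Maya is a knight.
Uma is a knight.

Verification:
- Wendy (knight) says "We are all the same type" - this is TRUE because Wendy, Maya, and Uma are knights.
- Maya (knight) says "Wendy and I are the same type" - this is TRUE because Maya is a knight and Wendy is a knight.
- Uma (knight) says "Wendy is a knight" - this is TRUE because Wendy is a knight.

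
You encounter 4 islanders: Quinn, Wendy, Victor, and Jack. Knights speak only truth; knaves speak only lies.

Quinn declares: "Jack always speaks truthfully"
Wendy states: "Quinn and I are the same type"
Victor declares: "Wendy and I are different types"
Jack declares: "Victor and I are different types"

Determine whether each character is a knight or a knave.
Quinn is a knight.
Wendy is a knave.
Victor is a knave.
Jack is a knight.

Verification:
- Quinn (knight) says "Jack always speaks truthfully" - this is TRUE because Jack is a knight.
- Wendy (knave) says "Quinn and I are the same type" - this is FALSE (a lie) because Wendy is a knave and Quinn is a knight.
- Victor (knave) says "Wendy and I are different types" - this is FALSE (a lie) because Victor is a knave and Wendy is a knave.
- Jack (knight) says "Victor and I are different types" - this is TRUE because Jack is a knight and Victor is a knave.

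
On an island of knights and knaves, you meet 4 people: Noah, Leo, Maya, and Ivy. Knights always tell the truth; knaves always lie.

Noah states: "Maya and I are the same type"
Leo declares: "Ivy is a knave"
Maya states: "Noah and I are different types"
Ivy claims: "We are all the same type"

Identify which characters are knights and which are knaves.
Noah is a knave.
Leo is a knight.
Maya is a knight.
Ivy is a knave.

Verification:
- Noah (knave) says "Maya and I are the same type" - this is FALSE (a lie) because Noah is a knave and Maya is a knight.
- Leo (knight) says "Ivy is a knave" - this is TRUE because Ivy is a knave.
- Maya (knight) says "Noah and I are different types" - this is TRUE because Maya is a knight and Noah is a knave.
- Ivy (knave) says "We are all the same type" - this is FALSE (a lie) because Leo and Maya are knights and Noah and Ivy are knaves.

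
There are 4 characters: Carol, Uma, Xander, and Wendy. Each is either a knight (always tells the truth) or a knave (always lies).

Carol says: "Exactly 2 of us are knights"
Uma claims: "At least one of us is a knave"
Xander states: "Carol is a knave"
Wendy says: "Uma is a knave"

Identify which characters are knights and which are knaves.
Carol is a knight.
Uma is a knight.
Xander is a knave.
Wendy is a knave.

Verification:
- Carol (knight) says "Exactly 2 of us are knights" - this is TRUE because there are 2 knights.
- Uma (knight) says "At least one of us is a knave" - this is TRUE because Xander and Wendy are knaves.
- Xander (knave) says "Carol is a knave" - this is FALSE (a lie) because Carol is a knight.
- Wendy (knave) says "Uma is a knave" - this is FALSE (a lie) because Uma is a knight.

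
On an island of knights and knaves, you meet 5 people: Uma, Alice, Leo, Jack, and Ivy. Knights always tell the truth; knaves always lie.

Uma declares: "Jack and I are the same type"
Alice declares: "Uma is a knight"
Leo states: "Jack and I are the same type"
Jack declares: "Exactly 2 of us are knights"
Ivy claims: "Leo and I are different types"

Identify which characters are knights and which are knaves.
Uma is a knave.
Alice is a knave.
Leo is a knave.
Jack is a knight.
Ivy is a knight.

Verification:
- Uma (knave) says "Jack and I are the same type" - this is FALSE (a lie) because Uma is a knave and Jack is a knight.
- Alice (knave) says "Uma is a knight" - this is FALSE (a lie) because Uma is a knave.
- Leo (knave) says "Jack and I are the same type" - this is FALSE (a lie) because Leo is a knave and Jack is a knight.
- Jack (knight) says "Exactly 2 of us are knights" - this is TRUE because there are 2 knights.
- Ivy (knight) says "Leo and I are different types" - this is TRUE because Ivy is a knight and Leo is a knave.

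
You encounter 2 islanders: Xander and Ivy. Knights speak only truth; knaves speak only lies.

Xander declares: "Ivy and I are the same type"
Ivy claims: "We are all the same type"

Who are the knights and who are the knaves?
Xander is a knight.
Ivy is a knight.

Verification:
- Xander (knight) says "Ivy and I are the same type" - this is TRUE because Xander is a knight and Ivy is a knight.
- Ivy (knight) says "We are all the same type" - this is TRUE because Xander and Ivy are knights.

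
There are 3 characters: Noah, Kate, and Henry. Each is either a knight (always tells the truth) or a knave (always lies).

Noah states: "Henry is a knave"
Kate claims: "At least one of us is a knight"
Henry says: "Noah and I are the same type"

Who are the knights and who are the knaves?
Noah is a knight.
Kate is a knight.
Henry is a knave.

Verification:
- Noah (knight) says "Henry is a knave" - this is TRUE because Henry is a knave.
- Kate (knight) says "At least one of us is a knight" - this is TRUE because Noah and Kate are knights.
- Henry (knave) says "Noah and I are the same type" - this is FALSE (a lie) because Henry is a knave and Noah is a knight.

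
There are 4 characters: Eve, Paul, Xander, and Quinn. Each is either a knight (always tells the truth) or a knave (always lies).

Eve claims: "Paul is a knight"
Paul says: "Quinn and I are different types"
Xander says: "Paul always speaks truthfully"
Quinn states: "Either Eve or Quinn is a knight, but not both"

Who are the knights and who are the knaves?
Eve is a knave.
Paul is a knave.
Xander is a knave.
Quinn is a knave.

Verification:
- Eve (knave) says "Paul is a knight" - this is FALSE (a lie) because Paul is a knave.
- Paul (knave) says "Quinn and I are different types" - this is FALSE (a lie) because Paul is a knave and Quinn is a knave.
- Xander (knave) says "Paul always speaks truthfully" - this is FALSE (a lie) because Paul is a knave.
- Quinn (knave) says "Either Eve or Quinn is a knight, but not both" - this is FALSE (a lie) because Eve is a knave and Quinn is a knave.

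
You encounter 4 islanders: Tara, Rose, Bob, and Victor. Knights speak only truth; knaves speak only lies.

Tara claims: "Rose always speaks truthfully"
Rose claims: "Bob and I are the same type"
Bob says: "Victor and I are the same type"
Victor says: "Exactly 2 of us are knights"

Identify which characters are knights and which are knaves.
Tara is a knave.
Rose is a knave.
Bob is a knight.
Victor is a knight.

Verification:
- Tara (knave) says "Rose always speaks truthfully" - this is FALSE (a lie) because Rose is a knave.
- Rose (knave) says "Bob and I are the same type" - this is FALSE (a lie) because Rose is a knave and Bob is a knight.
- Bob (knight) says "Victor and I are the same type" - this is TRUE because Bob is a knight and Victor is a knight.
- Victor (knight) says "Exactly 2 of us are knights" - this is TRUE because there are 2 knights.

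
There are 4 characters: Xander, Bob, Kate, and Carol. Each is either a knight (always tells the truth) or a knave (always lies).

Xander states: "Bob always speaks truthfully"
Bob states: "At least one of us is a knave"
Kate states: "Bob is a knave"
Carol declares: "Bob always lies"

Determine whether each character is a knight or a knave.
Xander is a knight.
Bob is a knight.
Kate is a knave.
Carol is a knave.

Verification:
- Xander (knight) says "Bob always speaks truthfully" - this is TRUE because Bob is a knight.
- Bob (knight) says "At least one of us is a knave" - this is TRUE because Kate and Carol are knaves.
- Kate (knave) says "Bob is a knave" - this is FALSE (a lie) because Bob is a knight.
- Carol (knave) says "Bob always lies" - this is FALSE (a lie) because Bob is a knight.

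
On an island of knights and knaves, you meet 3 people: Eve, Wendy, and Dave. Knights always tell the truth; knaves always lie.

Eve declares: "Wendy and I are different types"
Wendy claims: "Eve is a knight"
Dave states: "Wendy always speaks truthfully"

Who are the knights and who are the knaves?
Eve is a knave.
Wendy is a knave.
Dave is a knave.

Verification:
- Eve (knave) says "Wendy and I are different types" - this is FALSE (a lie) because Eve is a knave and Wendy is a knave.
- Wendy (knave) says "Eve is a knight" - this is FALSE (a lie) because Eve is a knave.
- Dave (knave) says "Wendy always speaks truthfully" - this is FALSE (a lie) because Wendy is a knave.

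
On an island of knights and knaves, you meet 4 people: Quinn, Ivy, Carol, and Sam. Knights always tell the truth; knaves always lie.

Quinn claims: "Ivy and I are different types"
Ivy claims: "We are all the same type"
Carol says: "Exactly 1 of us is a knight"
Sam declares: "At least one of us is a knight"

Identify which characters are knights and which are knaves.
Quinn is a knight.
Ivy is a knave.
Carol is a knave.
Sam is a knight.

Verification:
- Quinn (knight) says "Ivy and I are different types" - this is TRUE because Quinn is a knight and Ivy is a knave.
- Ivy (knave) says "We are all the same type" - this is FALSE (a lie) because Quinn and Sam are knights and Ivy and Carol are knaves.
- Carol (knave) says "Exactly 1 of us is a knight" - this is FALSE (a lie) because there are 2 knights.
- Sam (knight) says "At least one of us is a knight" - this is TRUE because Quinn and Sam are knights.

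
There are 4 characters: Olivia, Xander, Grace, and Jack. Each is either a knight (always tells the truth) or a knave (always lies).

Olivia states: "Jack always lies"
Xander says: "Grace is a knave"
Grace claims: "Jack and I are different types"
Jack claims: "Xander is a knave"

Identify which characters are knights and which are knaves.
Olivia is a knight.
Xander is a knight.
Grace is a knave.
Jack is a knave.

Verification:
- Olivia (knight) says "Jack always lies" - this is TRUE because Jack is a knave.
- Xander (knight) says "Grace is a knave" - this is TRUE because Grace is a knave.
- Grace (knave) says "Jack and I are different types" - this is FALSE (a lie) because Grace is a knave and Jack is a knave.
- Jack (knave) says "Xander is a knave" - this is FALSE (a lie) because Xander is a knight.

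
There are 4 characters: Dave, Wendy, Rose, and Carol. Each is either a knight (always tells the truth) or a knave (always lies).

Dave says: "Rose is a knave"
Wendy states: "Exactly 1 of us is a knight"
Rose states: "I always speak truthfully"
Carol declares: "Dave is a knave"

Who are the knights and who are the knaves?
Dave is a knave.
Wendy is a knave.
Rose is a knight.
Carol is a knight.

Verification:
- Dave (knave) says "Rose is a knave" - this is FALSE (a lie) because Rose is a knight.
- Wendy (knave) says "Exactly 1 of us is a knight" - this is FALSE (a lie) because there are 2 knights.
- Rose (knight) says "I always speak truthfully" - this is TRUE because Rose is a knight.
- Carol (knight) says "Dave is a knave" - this is TRUE because Dave is a knave.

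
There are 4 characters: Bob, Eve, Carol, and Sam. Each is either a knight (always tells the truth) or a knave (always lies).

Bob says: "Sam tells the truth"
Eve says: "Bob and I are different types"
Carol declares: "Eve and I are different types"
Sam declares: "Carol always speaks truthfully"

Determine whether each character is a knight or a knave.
Bob is a knave.
Eve is a knave.
Carol is a knave.
Sam is a knave.

Verification:
- Bob (knave) says "Sam tells the truth" - this is FALSE (a lie) because Sam is a knave.
- Eve (knave) says "Bob and I are different types" - this is FALSE (a lie) because Eve is a knave and Bob is a knave.
- Carol (knave) says "Eve and I are different types" - this is FALSE (a lie) because Carol is a knave and Eve is a knave.
- Sam (knave) says "Carol always speaks truthfully" - this is FALSE (a lie) because Carol is a knave.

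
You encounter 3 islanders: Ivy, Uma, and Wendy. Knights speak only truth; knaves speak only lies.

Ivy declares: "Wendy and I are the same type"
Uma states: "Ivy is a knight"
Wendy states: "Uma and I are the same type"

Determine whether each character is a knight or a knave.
Ivy is a knight.
Uma is a knight.
Wendy is a knight.

Verification:
- Ivy (knight) says "Wendy and I are the same type" - this is TRUE because Ivy is a knight and Wendy is a knight.
- Uma (knight) says "Ivy is a knight" - this is TRUE because Ivy is a knight.
- Wendy (knight) says "Uma and I are the same type" - this is TRUE because Wendy is a knight and Uma is a knight.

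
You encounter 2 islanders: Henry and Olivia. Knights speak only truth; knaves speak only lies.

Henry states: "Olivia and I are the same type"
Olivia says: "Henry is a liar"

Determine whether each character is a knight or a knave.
Henry is a knave.
Olivia is a knight.

Verification:
- Henry (knave) says "Olivia and I are the same type" - this is FALSE (a lie) because Henry is a knave and Olivia is a knight.
- Olivia (knight) says "Henry is a liar" - this is TRUE because Henry is a knave.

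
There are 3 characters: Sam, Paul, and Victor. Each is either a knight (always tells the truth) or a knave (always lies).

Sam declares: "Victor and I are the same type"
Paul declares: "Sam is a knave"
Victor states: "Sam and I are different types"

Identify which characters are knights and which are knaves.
Sam is a knave.
Paul is a knight.
Victor is a knight.

Verification:
- Sam (knave) says "Victor and I are the same type" - this is FALSE (a lie) because Sam is a knave and Victor is a knight.
- Paul (knight) says "Sam is a knave" - this is TRUE because Sam is a knave.
- Victor (knight) says "Sam and I are different types" - this is TRUE because Victor is a knight and Sam is a knave.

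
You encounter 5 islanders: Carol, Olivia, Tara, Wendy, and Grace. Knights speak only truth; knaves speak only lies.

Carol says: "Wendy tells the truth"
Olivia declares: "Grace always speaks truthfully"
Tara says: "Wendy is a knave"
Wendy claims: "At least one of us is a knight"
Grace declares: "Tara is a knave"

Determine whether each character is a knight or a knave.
Carol is a knight.
Olivia is a knight.
Tara is a knave.
Wendy is a knight.
Grace is a knight.

Verification:
- Carol (knight) says "Wendy tells the truth" - this is TRUE because Wendy is a knight.
- Olivia (knight) says "Grace always speaks truthfully" - this is TRUE because Grace is a knight.
- Tara (knave) says "Wendy is a knave" - this is FALSE (a lie) because Wendy is a knight.
- Wendy (knight) says "At least one of us is a knight" - this is TRUE because Carol, Olivia, Wendy, and Grace are knights.
- Grace (knight) says "Tara is a knave" - this is TRUE because Tara is a knave.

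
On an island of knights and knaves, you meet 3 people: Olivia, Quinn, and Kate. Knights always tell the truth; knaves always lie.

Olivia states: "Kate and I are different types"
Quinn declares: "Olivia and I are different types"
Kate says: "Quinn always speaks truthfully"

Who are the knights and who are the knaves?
Olivia is a knave.
Quinn is a knave.
Kate is a knave.

Verification:
- Olivia (knave) says "Kate and I are different types" - this is FALSE (a lie) because Olivia is a knave and Kate is a knave.
- Quinn (knave) says "Olivia and I are different types" - this is FALSE (a lie) because Quinn is a knave and Olivia is a knave.
- Kate (knave) says "Quinn always speaks truthfully" - this is FALSE (a lie) because Quinn is a knave.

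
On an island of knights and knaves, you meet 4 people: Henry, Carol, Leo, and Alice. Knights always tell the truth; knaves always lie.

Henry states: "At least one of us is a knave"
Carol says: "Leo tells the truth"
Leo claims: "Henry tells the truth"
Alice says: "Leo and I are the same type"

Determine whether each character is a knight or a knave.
Henry is a knight.
Carol is a knight.
Leo is a knight.
Alice is a knave.

Verification:
- Henry (knight) says "At least one of us is a knave" - this is TRUE because Alice is a knave.
- Carol (knight) says "Leo tells the truth" - this is TRUE because Leo is a knight.
- Leo (knight) says "Henry tells the truth" - this is TRUE because Henry is a knight.
- Alice (knave) says "Leo and I are the same type" - this is FALSE (a lie) because Alice is a knave and Leo is a knight.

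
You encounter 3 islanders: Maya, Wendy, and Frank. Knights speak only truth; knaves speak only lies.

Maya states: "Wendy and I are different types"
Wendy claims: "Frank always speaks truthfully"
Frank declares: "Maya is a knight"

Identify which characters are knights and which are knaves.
Maya is a knave.
Wendy is a knave.
Frank is a knave.

Verification:
- Maya (knave) says "Wendy and I are different types" - this is FALSE (a lie) because Maya is a knave and Wendy is a knave.
- Wendy (knave) says "Frank always speaks truthfully" - this is FALSE (a lie) because Frank is a knave.
- Frank (knave) says "Maya is a knight" - this is FALSE (a lie) because Maya is a knave.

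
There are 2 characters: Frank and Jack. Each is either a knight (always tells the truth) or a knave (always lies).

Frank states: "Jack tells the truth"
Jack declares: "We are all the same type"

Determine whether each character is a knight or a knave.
Frank is a knight.
Jack is a knight.

Verification:
- Frank (knight) says "Jack tells the truth" - this is TRUE because Jack is a knight.
- Jack (knight) says "We are all the same type" - this is TRUE because Frank and Jack are knights.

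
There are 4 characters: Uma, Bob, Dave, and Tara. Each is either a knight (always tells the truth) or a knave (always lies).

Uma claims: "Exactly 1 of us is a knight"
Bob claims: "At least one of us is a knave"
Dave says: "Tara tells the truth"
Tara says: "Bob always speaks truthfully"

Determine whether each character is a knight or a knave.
Uma is a knave.
Bob is a knight.
Dave is a knight.
Tara is a knight.

Verification:
- Uma (knave) says "Exactly 1 of us is a knight" - this is FALSE (a lie) because there are 3 knights.
- Bob (knight) says "At least one of us is a knave" - this is TRUE because Uma is a knave.
- Dave (knight) says "Tara tells the truth" - this is TRUE because Tara is a knight.
- Tara (knight) says "Bob always speaks truthfully" - this is TRUE because Bob is a knight.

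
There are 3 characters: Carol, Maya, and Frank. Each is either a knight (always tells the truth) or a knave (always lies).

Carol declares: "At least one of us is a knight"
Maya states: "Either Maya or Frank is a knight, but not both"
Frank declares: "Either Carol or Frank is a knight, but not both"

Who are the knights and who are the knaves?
Carol is a knave.
Maya is a knave.
Frank is a knave.

Verification:
- Carol (knave) says "At least one of us is a knight" - this is FALSE (a lie) because no one is a knight.
- Maya (knave) says "Either Maya or Frank is a knight, but not both" - this is FALSE (a lie) because Maya is a knave and Frank is a knave.
- Frank (knave) says "Either Carol or Frank is a knight, but not both" - this is FALSE (a lie) because Carol is a knave and Frank is a knave.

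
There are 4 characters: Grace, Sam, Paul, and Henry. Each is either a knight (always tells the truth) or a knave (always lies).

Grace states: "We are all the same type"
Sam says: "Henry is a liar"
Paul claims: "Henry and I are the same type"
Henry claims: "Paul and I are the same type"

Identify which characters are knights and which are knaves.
Grace is a knave.
Sam is a knave.
Paul is a knight.
Henry is a knight.

Verification:
- Grace (knave) says "We are all the same type" - this is FALSE (a lie) because Paul and Henry are knights and Grace and Sam are knaves.
- Sam (knave) says "Henry is a liar" - this is FALSE (a lie) because Henry is a knight.
- Paul (knight) says "Henry and I are the same type" - this is TRUE because Paul is a knight and Henry is a knight.
- Henry (knight) says "Paul and I are the same type" - this is TRUE because Henry is a knight and Paul is a knight.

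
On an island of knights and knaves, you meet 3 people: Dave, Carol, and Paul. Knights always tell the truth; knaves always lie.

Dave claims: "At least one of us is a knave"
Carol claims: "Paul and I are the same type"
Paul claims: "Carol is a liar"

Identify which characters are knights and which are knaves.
Dave is a knight.
Carol is a knave.
Paul is a knight.

Verification:
- Dave (knight) says "At least one of us is a knave" - this is TRUE because Carol is a knave.
- Carol (knave) says "Paul and I are the same type" - this is FALSE (a lie) because Carol is a knave and Paul is a knight.
- Paul (knight) says "Carol is a liar" - this is TRUE because Carol is a knave.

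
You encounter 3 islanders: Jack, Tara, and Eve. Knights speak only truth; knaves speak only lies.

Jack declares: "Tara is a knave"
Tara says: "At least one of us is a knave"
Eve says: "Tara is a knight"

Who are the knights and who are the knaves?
Jack is a knave.
Tara is a knight.
Eve is a knight.

Verification:
- Jack (knave) says "Tara is a knave" - this is FALSE (a lie) because Tara is a knight.
- Tara (knight) says "At least one of us is a knave" - this is TRUE because Jack is a knave.
- Eve (knight) says "Tara is a knight" - this is TRUE because Tara is a knight.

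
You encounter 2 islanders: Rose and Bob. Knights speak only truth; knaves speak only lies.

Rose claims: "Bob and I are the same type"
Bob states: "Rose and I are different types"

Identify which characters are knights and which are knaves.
Rose is a knave.
Bob is a knight.

Verification:
- Rose (knave) says "Bob and I are the same type" - this is FALSE (a lie) because Rose is a knave and Bob is a knight.
- Bob (knight) says "Rose and I are different types" - this is TRUE because Bob is a knight and Rose is a knave.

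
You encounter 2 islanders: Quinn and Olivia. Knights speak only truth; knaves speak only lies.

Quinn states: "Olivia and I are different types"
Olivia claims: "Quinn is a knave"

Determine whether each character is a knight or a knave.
Quinn is a knight.
Olivia is a knave.

Verification:
- Quinn (knight) says "Olivia and I are different types" - this is TRUE because Quinn is a knight and Olivia is a knave.
- Olivia (knave) says "Quinn is a knave" - this is FALSE (a lie) because Quinn is a knight.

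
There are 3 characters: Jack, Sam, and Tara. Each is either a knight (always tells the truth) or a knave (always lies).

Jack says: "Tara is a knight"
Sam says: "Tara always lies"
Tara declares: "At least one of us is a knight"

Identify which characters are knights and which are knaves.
Jack is a knight.
Sam is a knave.
Tara is a knight.

Verification:
- Jack (knight) says "Tara is a knight" - this is TRUE because Tara is a knight.
- Sam (knave) says "Tara always lies" - this is FALSE (a lie) because Tara is a knight.
- Tara (knight) says "At least one of us is a knight" - this is TRUE because Jack and Tara are knights.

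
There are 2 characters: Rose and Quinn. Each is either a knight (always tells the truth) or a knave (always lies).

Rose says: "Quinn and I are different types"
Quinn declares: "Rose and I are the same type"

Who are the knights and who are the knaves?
Rose is a knight.
Quinn is a knave.

Verification:
- Rose (knight) says "Quinn and I are different types" - this is TRUE because Rose is a knight and Quinn is a knave.
- Quinn (knave) says "Rose and I are the same type" - this is FALSE (a lie) because Quinn is a knave and Rose is a knight.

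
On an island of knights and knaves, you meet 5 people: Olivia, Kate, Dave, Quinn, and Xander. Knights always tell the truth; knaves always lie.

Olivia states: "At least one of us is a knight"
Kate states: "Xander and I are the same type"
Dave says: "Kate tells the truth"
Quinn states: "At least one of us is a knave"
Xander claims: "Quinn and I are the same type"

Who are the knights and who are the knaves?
Olivia is a knight.
Kate is a knave.
Dave is a knave.
Quinn is a knight.
Xander is a knight.

Verification:
- Olivia (knight) says "At least one of us is a knight" - this is TRUE because Olivia, Quinn, and Xander are knights.
- Kate (knave) says "Xander and I are the same type" - this is FALSE (a lie) because Kate is a knave and Xander is a knight.
- Dave (knave) says "Kate tells the truth" - this is FALSE (a lie) because Kate is a knave.
- Quinn (knight) says "At least one of us is a knave" - this is TRUE because Kate and Dave are knaves.
- Xander (knight) says "Quinn and I are the same type" - this is TRUE because Xander is a knight and Quinn is a knight.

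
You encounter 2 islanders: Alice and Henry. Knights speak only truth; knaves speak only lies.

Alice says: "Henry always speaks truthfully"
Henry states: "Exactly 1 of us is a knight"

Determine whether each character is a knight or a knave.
Alice is a knave.
Henry is a knave.

Verification:
- Alice (knave) says "Henry always speaks truthfully" - this is FALSE (a lie) because Henry is a knave.
- Henry (knave) says "Exactly 1 of us is a knight" - this is FALSE (a lie) because there are 0 knights.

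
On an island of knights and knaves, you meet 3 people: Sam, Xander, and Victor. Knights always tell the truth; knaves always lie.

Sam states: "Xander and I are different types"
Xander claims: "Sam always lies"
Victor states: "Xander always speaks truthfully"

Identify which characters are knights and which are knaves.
Sam is a knight.
Xander is a knave.
Victor is a knave.

Verification:
- Sam (knight) says "Xander and I are different types" - this is TRUE because Sam is a knight and Xander is a knave.
- Xander (knave) says "Sam always lies" - this is FALSE (a lie) because Sam is a knight.
- Victor (knave) says "Xander always speaks truthfully" - this is FALSE (a lie) because Xander is a knave.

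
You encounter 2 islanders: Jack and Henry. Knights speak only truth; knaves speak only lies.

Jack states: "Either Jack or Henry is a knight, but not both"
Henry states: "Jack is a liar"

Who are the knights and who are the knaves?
Jack is a knight.
Henry is a knave.

Verification:
- Jack (knight) says "Either Jack or Henry is a knight, but not both" - this is TRUE because Jack is a knight and Henry is a knave.
- Henry (knave) says "Jack is a liar" - this is FALSE (a lie) because Jack is a knight.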